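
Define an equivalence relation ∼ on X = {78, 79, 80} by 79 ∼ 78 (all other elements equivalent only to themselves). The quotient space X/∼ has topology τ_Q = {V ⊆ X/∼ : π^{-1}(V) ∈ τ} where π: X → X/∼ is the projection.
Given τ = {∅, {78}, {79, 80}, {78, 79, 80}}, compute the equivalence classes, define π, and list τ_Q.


X/∼ = {[78=79], [80]}; |τ_Q| = 2.

Equivalence classes: [78=79], [80].
Quotient map π: X → X/∼ sends 78 ↦ [78=79], 79 ↦ [78=79], 80 ↦ [80].
For each subset V ⊆ X/∼, compute π^{-1}(V) ⊆ X and check whether π^{-1}(V) ∈ τ. V is open in τ_Q iff π^{-1}(V) ∈ τ.
  V = {}: π^{-1}(V) = ∅ ∈ τ ✓.
  V = {[78=79]}: π^{-1}(V) = {78, 79} ∉ τ ✗.
  V = {[80]}: π^{-1}(V) = {80} ∉ τ ✗.
  V = {[78=79], [80]}: π^{-1}(V) = {78, 79, 80} ∈ τ ✓.
Open sets in the quotient: τ_Q = {{}, {[78=79], [80]}} (2 elements).


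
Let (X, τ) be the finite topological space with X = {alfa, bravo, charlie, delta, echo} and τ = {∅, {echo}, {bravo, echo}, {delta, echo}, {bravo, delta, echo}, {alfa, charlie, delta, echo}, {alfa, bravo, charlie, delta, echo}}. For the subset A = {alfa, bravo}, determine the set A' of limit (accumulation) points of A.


A' = {charlie}

For each x ∈ X, list the open sets U ∈ τ with x ∈ U, then check whether U ∩ (A ∖ {x}) ≠ ∅ for every such U.
  x = alfa: open {alfa, charlie, delta, echo} ∋ x has {alfa, charlie, delta, echo} ∩ (A ∖ {alfa}) = ∅, so x is NOT a limit point.
  x = bravo: open {bravo, echo} ∋ x has {bravo, echo} ∩ (A ∖ {bravo}) = ∅, so x is NOT a limit point.
  x = charlie: opens ∋ x are {alfa, charlie, delta, echo}, {alfa, bravo, charlie, delta, echo}; each meets A ∖ {charlie}, so x IS a limit point.
  x = delta: open {delta, echo} ∋ x has {delta, echo} ∩ (A ∖ {delta}) = ∅, so x is NOT a limit point.
  x = echo: open {echo} ∋ x has {echo} ∩ (A ∖ {echo}) = ∅, so x is NOT a limit point.
Collecting: A' = {charlie}.


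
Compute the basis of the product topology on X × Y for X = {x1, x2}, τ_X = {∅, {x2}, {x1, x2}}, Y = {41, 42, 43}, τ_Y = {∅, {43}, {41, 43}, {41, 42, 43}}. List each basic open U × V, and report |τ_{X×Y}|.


Basis B = {∅ × ∅, {x2} × {43}, {x1, x2} × {43}, {x2} × {41, 43}, {x2} × {41, 42, 43}, {x1, x2} × {41, 43}, {x1, x2} × {41, 42, 43}}; |τ_{X×Y}| = 10.

Enumerate products U × V with U ∈ τ_X, V ∈ τ_Y (deduplicated):
  ∅ × ∅ = {} (∅)
  {x2} × {43} = {(x2,43)}
  {x1, x2} × {43} = {(x1,43), (x2,43)}
  {x2} × {41, 43} = {(x2,41), (x2,43)}
  {x2} × {41, 42, 43} = {(x2,41), (x2,42), (x2,43)}
  {x1, x2} × {41, 43} = {(x1,41), (x1,43), (x2,41), (x2,43)}
  {x1, x2} × {41, 42, 43} = {(x1,41), (x1,42), (x1,43), (x2,41), (x2,42), (x2,43)}
These 7 distinct sets form the basis B.
Close under arbitrary unions to get τ_{X×Y}; counting gives |τ_{X×Y}| = 10.


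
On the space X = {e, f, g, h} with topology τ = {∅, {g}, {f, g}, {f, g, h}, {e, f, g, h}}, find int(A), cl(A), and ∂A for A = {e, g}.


int(A) = {g}, cl(A) = {e, f, g, h}, ∂A = {e, f, h}.

Closed sets in (X, τ) are complements of opens:
  closed(X, τ) = {∅, {e}, {e, h}, {e, f, h}, {e, f, g, h}}.
int(A) = ⋃ {U ∈ τ : U ⊆ A}. Opens contained in A: ∅, {g}.
Taking the union of these: int(A) = {g}.
cl(A) = ⋂ {C closed : A ⊆ C}. Closed sets containing A: {e, f, g, h}.
Intersecting these: cl(A) = {e, f, g, h}.
∂A = cl(A) ∖ int(A) = {e, f, g, h} ∖ {g} = {e, f, h}.


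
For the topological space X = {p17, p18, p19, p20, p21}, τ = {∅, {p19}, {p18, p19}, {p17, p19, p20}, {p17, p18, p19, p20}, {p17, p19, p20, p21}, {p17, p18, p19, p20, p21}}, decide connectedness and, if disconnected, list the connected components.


(X, τ) is connected.

Find clopen sets (U ∈ τ with X ∖ U ∈ τ):
  U = ∅, X ∖ U = {p17, p18, p19, p20, p21} — both open, so U is clopen.
  U = {p17, p18, p19, p20, p21}, X ∖ U = ∅ — both open, so U is clopen.
Only trivial clopens (∅ and X) exist, so (X, τ) is connected.
Compute connected components by grouping points that agree on all clopens:
  component: {p17, p18, p19, p20, p21}


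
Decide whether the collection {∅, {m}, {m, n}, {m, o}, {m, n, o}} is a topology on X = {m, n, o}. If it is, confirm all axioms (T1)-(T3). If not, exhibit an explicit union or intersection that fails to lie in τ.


τ IS a topology on X.

Axiom (T1): ∅ ∈ τ? Yes; X ∈ τ? Yes.
Axiom (T2/T3): check pairwise unions and intersections of members of τ.
All pairwise intersections and unions checked — each lies in τ. Therefore τ satisfies (T1), (T2), (T3): it IS a topology on X.


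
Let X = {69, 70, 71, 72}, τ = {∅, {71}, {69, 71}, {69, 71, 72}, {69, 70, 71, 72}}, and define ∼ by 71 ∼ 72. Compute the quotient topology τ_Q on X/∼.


X/∼ = {[69], [70], [71=72]}; |τ_Q| = 3.

Equivalence classes: [69], [70], [71=72].
Quotient map π: X → X/∼ sends 69 ↦ [69], 70 ↦ [70], 71 ↦ [71=72], 72 ↦ [71=72].
For each subset V ⊆ X/∼, compute π^{-1}(V) ⊆ X and check whether π^{-1}(V) ∈ τ. V is open in τ_Q iff π^{-1}(V) ∈ τ.
  V = {}: π^{-1}(V) = ∅ ∈ τ ✓.
  V = {[69]}: π^{-1}(V) = {69} ∉ τ ✗.
  V = {[70]}: π^{-1}(V) = {70} ∉ τ ✗.
  V = {[69], [70]}: π^{-1}(V) = {69, 70} ∉ τ ✗.
  V = {[71=72]}: π^{-1}(V) = {71, 72} ∉ τ ✗.
  V = {[69], [71=72]}: π^{-1}(V) = {69, 71, 72} ∈ τ ✓.
  V = {[70], [71=72]}: π^{-1}(V) = {70, 71, 72} ∉ τ ✗.
  V = {[69], [70], [71=72]}: π^{-1}(V) = {69, 70, 71, 72} ∈ τ ✓.
Open sets in the quotient: τ_Q = {{}, {[69], [71=72]}, {[69], [70], [71=72]}} (3 elements).


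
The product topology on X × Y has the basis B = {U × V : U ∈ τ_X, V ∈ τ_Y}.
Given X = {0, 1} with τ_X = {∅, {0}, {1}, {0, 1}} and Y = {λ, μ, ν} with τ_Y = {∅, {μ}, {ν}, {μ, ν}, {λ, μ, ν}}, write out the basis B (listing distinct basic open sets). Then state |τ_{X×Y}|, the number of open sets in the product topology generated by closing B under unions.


Basis B = {∅ × ∅, {0} × {μ}, {0} × {ν}, {1} × {μ}, {1} × {ν}, {0} × {μ, ν}, {0, 1} × {μ}, {0, 1} × {ν}, {1} × {μ, ν}, {0} × {λ, μ, ν}, {1} × {λ, μ, ν}, {0, 1} × {μ, ν}, {0, 1} × {λ, μ, ν}}; |τ_{X×Y}| = 25.

Enumerate products U × V with U ∈ τ_X, V ∈ τ_Y (deduplicated):
  ∅ × ∅ = {} (∅)
  {0} × {μ} = {(0,μ)}
  {0} × {ν} = {(0,ν)}
  {1} × {μ} = {(1,μ)}
  {1} × {ν} = {(1,ν)}
  {0} × {μ, ν} = {(0,μ), (0,ν)}
  {0, 1} × {μ} = {(0,μ), (1,μ)}
  {0, 1} × {ν} = {(0,ν), (1,ν)}
  {1} × {μ, ν} = {(1,μ), (1,ν)}
  {0} × {λ, μ, ν} = {(0,λ), (0,μ), (0,ν)}
  {1} × {λ, μ, ν} = {(1,λ), (1,μ), (1,ν)}
  {0, 1} × {μ, ν} = {(0,μ), (0,ν), (1,μ), (1,ν)}
  {0, 1} × {λ, μ, ν} = {(0,λ), (0,μ), (0,ν), (1,λ), (1,μ), (1,ν)}
These 13 distinct sets form the basis B.
Close under arbitrary unions to get τ_{X×Y}; counting gives |τ_{X×Y}| = 25.


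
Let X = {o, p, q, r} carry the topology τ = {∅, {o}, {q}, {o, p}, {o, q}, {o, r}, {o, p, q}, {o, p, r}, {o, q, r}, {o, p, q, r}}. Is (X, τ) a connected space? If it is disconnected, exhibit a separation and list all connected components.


(X, τ) is disconnected; components = [{q}, {o, p, r}].

Find clopen sets (U ∈ τ with X ∖ U ∈ τ):
  U = ∅, X ∖ U = {o, p, q, r} — both open, so U is clopen.
  U = {q}, X ∖ U = {o, p, r} — both open, so U is clopen.
  U = {o, p, r}, X ∖ U = {q} — both open, so U is clopen.
  U = {o, p, q, r}, X ∖ U = ∅ — both open, so U is clopen.
Nontrivial clopen(s) exist: e.g. {q}. So (X, τ) is disconnected.
Compute connected components by grouping points that agree on all clopens:
  component: {q}
  component: {o, p, r}


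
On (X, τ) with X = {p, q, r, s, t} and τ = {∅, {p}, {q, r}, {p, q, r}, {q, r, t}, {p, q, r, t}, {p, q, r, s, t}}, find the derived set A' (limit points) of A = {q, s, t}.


A' = {r, s, t}

For each x ∈ X, list the open sets U ∈ τ with x ∈ U, then check whether U ∩ (A ∖ {x}) ≠ ∅ for every such U.
  x = p: open {p} ∋ x has {p} ∩ (A ∖ {p}) = ∅, so x is NOT a limit point.
  x = q: open {q, r} ∋ x has {q, r} ∩ (A ∖ {q}) = ∅, so x is NOT a limit point.
  x = r: opens ∋ x are {q, r}, {p, q, r}, {q, r, t}, {p, q, r, t}, {p, q, r, s, t}; each meets A ∖ {r}, so x IS a limit point.
  x = s: opens ∋ x are {p, q, r, s, t}; each meets A ∖ {s}, so x IS a limit point.
  x = t: opens ∋ x are {q, r, t}, {p, q, r, t}, {p, q, r, s, t}; each meets A ∖ {t}, so x IS a limit point.
Collecting: A' = {r, s, t}.


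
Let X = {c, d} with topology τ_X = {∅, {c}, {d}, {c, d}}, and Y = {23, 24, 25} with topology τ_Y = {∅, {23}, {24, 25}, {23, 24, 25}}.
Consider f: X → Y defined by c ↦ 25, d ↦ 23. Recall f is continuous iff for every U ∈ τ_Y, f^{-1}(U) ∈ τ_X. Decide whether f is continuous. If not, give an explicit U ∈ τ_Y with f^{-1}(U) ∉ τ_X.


f IS continuous.

Compute f^{-1}(U) for each U ∈ τ_Y:
  U = ∅: f^{-1}(U) = ∅ ∈ τ_X ✓.
  U = {23}: f^{-1}(U) = {d} ∈ τ_X ✓.
  U = {24, 25}: f^{-1}(U) = {c} ∈ τ_X ✓.
  U = {23, 24, 25}: f^{-1}(U) = {c, d} ∈ τ_X ✓.
Every preimage lies in τ_X, so f IS continuous.


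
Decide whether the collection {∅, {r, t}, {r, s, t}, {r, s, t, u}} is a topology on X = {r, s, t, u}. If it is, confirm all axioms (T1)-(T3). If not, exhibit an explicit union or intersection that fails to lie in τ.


τ IS a topology on X.

Axiom (T1): ∅ ∈ τ? Yes; X ∈ τ? Yes.
Axiom (T2/T3): check pairwise unions and intersections of members of τ.
All pairwise intersections and unions checked — each lies in τ. Therefore τ satisfies (T1), (T2), (T3): it IS a topology on X.


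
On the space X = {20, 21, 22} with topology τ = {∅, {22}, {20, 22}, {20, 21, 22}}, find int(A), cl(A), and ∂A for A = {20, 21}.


int(A) = ∅, cl(A) = {20, 21}, ∂A = {20, 21}.

Closed sets in (X, τ) are complements of opens:
  closed(X, τ) = {∅, {21}, {20, 21}, {20, 21, 22}}.
int(A) = ⋃ {U ∈ τ : U ⊆ A}. Opens contained in A: ∅.
Taking the union of these: int(A) = ∅.
cl(A) = ⋂ {C closed : A ⊆ C}. Closed sets containing A: {20, 21}, {20, 21, 22}.
Intersecting these: cl(A) = {20, 21}.
∂A = cl(A) ∖ int(A) = {20, 21} ∖ ∅ = {20, 21}.


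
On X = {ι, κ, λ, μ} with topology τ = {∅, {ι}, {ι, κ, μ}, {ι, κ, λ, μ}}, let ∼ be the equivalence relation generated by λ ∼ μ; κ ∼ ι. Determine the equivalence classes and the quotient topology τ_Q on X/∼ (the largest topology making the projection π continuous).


X/∼ = {[ι=κ], [λ=μ]}; |τ_Q| = 2.

Equivalence classes: [ι=κ], [λ=μ].
Quotient map π: X → X/∼ sends ι ↦ [ι=κ], κ ↦ [ι=κ], λ ↦ [λ=μ], μ ↦ [λ=μ].
For each subset V ⊆ X/∼, compute π^{-1}(V) ⊆ X and check whether π^{-1}(V) ∈ τ. V is open in τ_Q iff π^{-1}(V) ∈ τ.
  V = {}: π^{-1}(V) = ∅ ∈ τ ✓.
  V = {[ι=κ]}: π^{-1}(V) = {ι, κ} ∉ τ ✗.
  V = {[λ=μ]}: π^{-1}(V) = {λ, μ} ∉ τ ✗.
  V = {[ι=κ], [λ=μ]}: π^{-1}(V) = {ι, κ, λ, μ} ∈ τ ✓.
Open sets in the quotient: τ_Q = {{}, {[ι=κ], [λ=μ]}} (2 elements).


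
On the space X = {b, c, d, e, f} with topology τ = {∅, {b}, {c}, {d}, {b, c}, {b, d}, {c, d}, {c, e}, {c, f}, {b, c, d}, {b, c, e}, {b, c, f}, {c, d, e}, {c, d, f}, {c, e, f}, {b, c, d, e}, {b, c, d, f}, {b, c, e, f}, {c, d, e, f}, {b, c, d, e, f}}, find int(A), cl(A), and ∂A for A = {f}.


int(A) = ∅, cl(A) = {f}, ∂A = {f}.

Closed sets in (X, τ) are complements of opens:
  closed(X, τ) = {∅, {b}, {d}, {e}, {f}, {b, d}, {b, e}, {b, f}, {d, e}, {d, f}, {e, f}, {b, d, e}, {b, d, f}, {b, e, f}, {c, e, f}, {d, e, f}, {b, c, e, f}, {b, d, e, f}, {c, d, e, f}, {b, c, d, e, f}}.
int(A) = ⋃ {U ∈ τ : U ⊆ A}. Opens contained in A: ∅.
Taking the union of these: int(A) = ∅.
cl(A) = ⋂ {C closed : A ⊆ C}. Closed sets containing A: {f}, {b, f}, {d, f}, {e, f}, {b, d, f}, {b, e, f}, {c, e, f}, {d, e, f}, {b, c, e, f}, {b, d, e, f}, {c, d, e, f}, {b, c, d, e, f}.
Intersecting these: cl(A) = {f}.
∂A = cl(A) ∖ int(A) = {f} ∖ ∅ = {f}.


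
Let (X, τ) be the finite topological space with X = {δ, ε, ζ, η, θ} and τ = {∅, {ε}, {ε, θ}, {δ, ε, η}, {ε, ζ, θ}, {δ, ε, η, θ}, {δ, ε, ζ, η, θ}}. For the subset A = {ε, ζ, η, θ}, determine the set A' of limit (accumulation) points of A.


A' = {δ, ζ, η, θ}

For each x ∈ X, list the open sets U ∈ τ with x ∈ U, then check whether U ∩ (A ∖ {x}) ≠ ∅ for every such U.
  x = δ: opens ∋ x are {δ, ε, η}, {δ, ε, η, θ}, {δ, ε, ζ, η, θ}; each meets A ∖ {δ}, so x IS a limit point.
  x = ε: open {ε} ∋ x has {ε} ∩ (A ∖ {ε}) = ∅, so x is NOT a limit point.
  x = ζ: opens ∋ x are {ε, ζ, θ}, {δ, ε, ζ, η, θ}; each meets A ∖ {ζ}, so x IS a limit point.
  x = η: opens ∋ x are {δ, ε, η}, {δ, ε, η, θ}, {δ, ε, ζ, η, θ}; each meets A ∖ {η}, so x IS a limit point.
  x = θ: opens ∋ x are {ε, θ}, {ε, ζ, θ}, {δ, ε, η, θ}, {δ, ε, ζ, η, θ}; each meets A ∖ {θ}, so x IS a limit point.
Collecting: A' = {δ, ζ, η, θ}.


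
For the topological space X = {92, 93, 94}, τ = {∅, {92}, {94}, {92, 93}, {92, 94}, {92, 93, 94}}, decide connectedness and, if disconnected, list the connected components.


(X, τ) is disconnected; components = [{94}, {92, 93}].

Find clopen sets (U ∈ τ with X ∖ U ∈ τ):
  U = ∅, X ∖ U = {92, 93, 94} — both open, so U is clopen.
  U = {94}, X ∖ U = {92, 93} — both open, so U is clopen.
  U = {92, 93}, X ∖ U = {94} — both open, so U is clopen.
  U = {92, 93, 94}, X ∖ U = ∅ — both open, so U is clopen.
Nontrivial clopen(s) exist: e.g. {92, 93}. So (X, τ) is disconnected.
Compute connected components by grouping points that agree on all clopens:
  component: {94}
  component: {92, 93}


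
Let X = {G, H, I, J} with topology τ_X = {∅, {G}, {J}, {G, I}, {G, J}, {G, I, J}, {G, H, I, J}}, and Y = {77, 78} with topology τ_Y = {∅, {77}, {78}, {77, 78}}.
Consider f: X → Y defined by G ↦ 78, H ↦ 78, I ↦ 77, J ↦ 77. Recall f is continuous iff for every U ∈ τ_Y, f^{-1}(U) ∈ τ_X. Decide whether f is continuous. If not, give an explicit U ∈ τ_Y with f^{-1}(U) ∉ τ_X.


f is NOT continuous.

Compute f^{-1}(U) for each U ∈ τ_Y:
  U = ∅: f^{-1}(U) = ∅ ∈ τ_X ✓.
  U = {77}: f^{-1}(U) = {I, J} ∉ τ_X ✗.
  U = {78}: f^{-1}(U) = {G, H} ∉ τ_X ✗.
  U = {77, 78}: f^{-1}(U) = {G, H, I, J} ∈ τ_X ✓.
Found U = {77} with f^{-1}(U) = {I, J} not in τ_X. Therefore f is NOT continuous.


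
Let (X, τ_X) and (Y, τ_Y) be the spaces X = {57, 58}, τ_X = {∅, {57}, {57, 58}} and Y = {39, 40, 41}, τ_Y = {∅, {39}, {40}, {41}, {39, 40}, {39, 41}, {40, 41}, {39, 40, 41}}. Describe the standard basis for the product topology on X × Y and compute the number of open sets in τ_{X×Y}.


Basis B = {∅ × ∅, {57} × {39}, {57} × {40}, {57} × {41}, {57} × {39, 40}, {57} × {39, 41}, {57, 58} × {39}, {57} × {40, 41}, {57, 58} × {40}, {57, 58} × {41}, {57} × {39, 40, 41}, {57, 58} × {39, 40}, {57, 58} × {39, 41}, {57, 58} × {40, 41}, {57, 58} × {39, 40, 41}}; |τ_{X×Y}| = 27.

Enumerate products U × V with U ∈ τ_X, V ∈ τ_Y (deduplicated):
  ∅ × ∅ = {} (∅)
  {57} × {39} = {(57,39)}
  {57} × {40} = {(57,40)}
  {57} × {41} = {(57,41)}
  {57} × {39, 40} = {(57,39), (57,40)}
  {57} × {39, 41} = {(57,39), (57,41)}
  {57, 58} × {39} = {(57,39), (58,39)}
  {57} × {40, 41} = {(57,40), (57,41)}
  {57, 58} × {40} = {(57,40), (58,40)}
  {57, 58} × {41} = {(57,41), (58,41)}
  {57} × {39, 40, 41} = {(57,39), (57,40), (57,41)}
  {57, 58} × {39, 40} = {(57,39), (57,40), (58,39), (58,40)}
  {57, 58} × {39, 41} = {(57,39), (57,41), (58,39), (58,41)}
  {57, 58} × {40, 41} = {(57,40), (57,41), (58,40), (58,41)}
  {57, 58} × {39, 40, 41} = {(57,39), (57,40), (57,41), (58,39), (58,40), (58,41)}
These 15 distinct sets form the basis B.
Close under arbitrary unions to get τ_{X×Y}; counting gives |τ_{X×Y}| = 27.


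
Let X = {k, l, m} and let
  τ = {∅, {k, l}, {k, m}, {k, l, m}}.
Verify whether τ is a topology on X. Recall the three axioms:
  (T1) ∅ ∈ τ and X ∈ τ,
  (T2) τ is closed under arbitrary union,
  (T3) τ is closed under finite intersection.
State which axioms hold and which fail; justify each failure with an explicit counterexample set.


τ is NOT a topology on X.

Axiom (T1): ∅ ∈ τ? Yes; X ∈ τ? Yes.
Axiom (T2/T3): check pairwise unions and intersections of members of τ.
Counterexample for (T3): {k, l} ∩ {k, m} = {k} ∉ τ. Therefore τ is NOT a topology.


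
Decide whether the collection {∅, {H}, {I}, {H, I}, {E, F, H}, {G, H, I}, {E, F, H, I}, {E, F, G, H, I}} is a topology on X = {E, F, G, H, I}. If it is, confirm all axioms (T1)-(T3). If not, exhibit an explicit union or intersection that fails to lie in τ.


τ IS a topology on X.

Axiom (T1): ∅ ∈ τ? Yes; X ∈ τ? Yes.
Axiom (T2/T3): check pairwise unions and intersections of members of τ.
All pairwise intersections and unions checked — each lies in τ. Therefore τ satisfies (T1), (T2), (T3): it IS a topology on X.


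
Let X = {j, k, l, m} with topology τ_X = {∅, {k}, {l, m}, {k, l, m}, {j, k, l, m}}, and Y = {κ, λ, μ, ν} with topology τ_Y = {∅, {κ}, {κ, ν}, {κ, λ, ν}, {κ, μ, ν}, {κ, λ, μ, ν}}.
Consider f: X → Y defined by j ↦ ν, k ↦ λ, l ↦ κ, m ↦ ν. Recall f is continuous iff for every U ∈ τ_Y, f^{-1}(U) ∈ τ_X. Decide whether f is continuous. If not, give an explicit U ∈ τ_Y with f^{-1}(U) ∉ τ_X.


f is NOT continuous.

Compute f^{-1}(U) for each U ∈ τ_Y:
  U = ∅: f^{-1}(U) = ∅ ∈ τ_X ✓.
  U = {κ}: f^{-1}(U) = {l} ∉ τ_X ✗.
  U = {κ, ν}: f^{-1}(U) = {j, l, m} ∉ τ_X ✗.
  U = {κ, λ, ν}: f^{-1}(U) = {j, k, l, m} ∈ τ_X ✓.
  U = {κ, μ, ν}: f^{-1}(U) = {j, l, m} ∉ τ_X ✗.
  U = {κ, λ, μ, ν}: f^{-1}(U) = {j, k, l, m} ∈ τ_X ✓.
Found U = {κ} with f^{-1}(U) = {l} not in τ_X. Therefore f is NOT continuous.


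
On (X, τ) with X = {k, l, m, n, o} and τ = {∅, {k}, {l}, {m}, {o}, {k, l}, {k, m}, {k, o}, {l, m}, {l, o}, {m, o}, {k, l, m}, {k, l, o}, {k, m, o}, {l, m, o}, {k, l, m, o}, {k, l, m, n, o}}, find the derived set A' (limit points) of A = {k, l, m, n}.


A' = {n}

For each x ∈ X, list the open sets U ∈ τ with x ∈ U, then check whether U ∩ (A ∖ {x}) ≠ ∅ for every such U.
  x = k: open {k} ∋ x has {k} ∩ (A ∖ {k}) = ∅, so x is NOT a limit point.
  x = l: open {l} ∋ x has {l} ∩ (A ∖ {l}) = ∅, so x is NOT a limit point.
  x = m: open {m} ∋ x has {m} ∩ (A ∖ {m}) = ∅, so x is NOT a limit point.
  x = n: opens ∋ x are {k, l, m, n, o}; each meets A ∖ {n}, so x IS a limit point.
  x = o: open {o} ∋ x has {o} ∩ (A ∖ {o}) = ∅, so x is NOT a limit point.
Collecting: A' = {n}.


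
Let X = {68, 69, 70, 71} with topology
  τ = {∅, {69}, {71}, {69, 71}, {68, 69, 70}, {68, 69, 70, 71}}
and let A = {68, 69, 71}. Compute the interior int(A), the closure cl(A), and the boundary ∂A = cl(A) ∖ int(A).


int(A) = {69, 71}, cl(A) = {68, 69, 70, 71}, ∂A = {68, 70}.

Closed sets in (X, τ) are complements of opens:
  closed(X, τ) = {∅, {71}, {68, 70}, {68, 69, 70}, {68, 70, 71}, {68, 69, 70, 71}}.
int(A) = ⋃ {U ∈ τ : U ⊆ A}. Opens contained in A: ∅, {69}, {71}, {69, 71}.
Taking the union of these: int(A) = {69, 71}.
cl(A) = ⋂ {C closed : A ⊆ C}. Closed sets containing A: {68, 69, 70, 71}.
Intersecting these: cl(A) = {68, 69, 70, 71}.
∂A = cl(A) ∖ int(A) = {68, 69, 70, 71} ∖ {69, 71} = {68, 70}.


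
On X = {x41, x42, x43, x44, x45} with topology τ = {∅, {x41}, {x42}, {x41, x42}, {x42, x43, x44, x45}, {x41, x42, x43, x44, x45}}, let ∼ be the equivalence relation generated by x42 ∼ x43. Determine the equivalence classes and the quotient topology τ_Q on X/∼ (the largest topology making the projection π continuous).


X/∼ = {[x41], [x42=x43], [x44], [x45]}; |τ_Q| = 4.

Equivalence classes: [x41], [x42=x43], [x44], [x45].
Quotient map π: X → X/∼ sends x41 ↦ [x41], x42 ↦ [x42=x43], x43 ↦ [x42=x43], x44 ↦ [x44], x45 ↦ [x45].
For each subset V ⊆ X/∼, compute π^{-1}(V) ⊆ X and check whether π^{-1}(V) ∈ τ. V is open in τ_Q iff π^{-1}(V) ∈ τ.
  V = {}: π^{-1}(V) = ∅ ∈ τ ✓.
  V = {[x41]}: π^{-1}(V) = {x41} ∈ τ ✓.
  V = {[x42=x43]}: π^{-1}(V) = {x42, x43} ∉ τ ✗.
  V = {[x41], [x42=x43]}: π^{-1}(V) = {x41, x42, x43} ∉ τ ✗.
  V = {[x44]}: π^{-1}(V) = {x44} ∉ τ ✗.
  V = {[x41], [x44]}: π^{-1}(V) = {x41, x44} ∉ τ ✗.
  V = {[x42=x43], [x44]}: π^{-1}(V) = {x42, x43, x44} ∉ τ ✗.
  V = {[x41], [x42=x43], [x44]}: π^{-1}(V) = {x41, x42, x43, x44} ∉ τ ✗.
  V = {[x45]}: π^{-1}(V) = {x45} ∉ τ ✗.
  V = {[x41], [x45]}: π^{-1}(V) = {x41, x45} ∉ τ ✗.
  V = {[x42=x43], [x45]}: π^{-1}(V) = {x42, x43, x45} ∉ τ ✗.
  V = {[x41], [x42=x43], [x45]}: π^{-1}(V) = {x41, x42, x43, x45} ∉ τ ✗.
  V = {[x44], [x45]}: π^{-1}(V) = {x44, x45} ∉ τ ✗.
  V = {[x41], [x44], [x45]}: π^{-1}(V) = {x41, x44, x45} ∉ τ ✗.
  V = {[x42=x43], [x44], [x45]}: π^{-1}(V) = {x42, x43, x44, x45} ∈ τ ✓.
  V = {[x41], [x42=x43], [x44], [x45]}: π^{-1}(V) = {x41, x42, x43, x44, x45} ∈ τ ✓.
Open sets in the quotient: τ_Q = {{}, {[x41]}, {[x42=x43], [x44], [x45]}, {[x41], [x42=x43], [x44], [x45]}} (4 elements).


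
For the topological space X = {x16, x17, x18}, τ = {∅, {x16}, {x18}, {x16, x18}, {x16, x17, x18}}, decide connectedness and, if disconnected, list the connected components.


(X, τ) is connected.

Find clopen sets (U ∈ τ with X ∖ U ∈ τ):
  U = ∅, X ∖ U = {x16, x17, x18} — both open, so U is clopen.
  U = {x16, x17, x18}, X ∖ U = ∅ — both open, so U is clopen.
Only trivial clopens (∅ and X) exist, so (X, τ) is connected.
Compute connected components by grouping points that agree on all clopens:
  component: {x16, x17, x18}


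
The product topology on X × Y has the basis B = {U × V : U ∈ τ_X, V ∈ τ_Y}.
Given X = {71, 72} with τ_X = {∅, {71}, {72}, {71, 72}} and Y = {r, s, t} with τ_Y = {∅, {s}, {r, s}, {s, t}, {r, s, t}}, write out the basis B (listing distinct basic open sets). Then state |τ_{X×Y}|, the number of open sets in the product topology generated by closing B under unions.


Basis B = {∅ × ∅, {71} × {s}, {72} × {s}, {71} × {r, s}, {71} × {s, t}, {71, 72} × {s}, {72} × {r, s}, {72} × {s, t}, {71} × {r, s, t}, {72} × {r, s, t}, {71, 72} × {r, s}, {71, 72} × {s, t}, {71, 72} × {r, s, t}}; |τ_{X×Y}| = 25.

Enumerate products U × V with U ∈ τ_X, V ∈ τ_Y (deduplicated):
  ∅ × ∅ = {} (∅)
  {71} × {s} = {(71,s)}
  {72} × {s} = {(72,s)}
  {71} × {r, s} = {(71,r), (71,s)}
  {71} × {s, t} = {(71,s), (71,t)}
  {71, 72} × {s} = {(71,s), (72,s)}
  {72} × {r, s} = {(72,r), (72,s)}
  {72} × {s, t} = {(72,s), (72,t)}
  {71} × {r, s, t} = {(71,r), (71,s), (71,t)}
  {72} × {r, s, t} = {(72,r), (72,s), (72,t)}
  {71, 72} × {r, s} = {(71,r), (71,s), (72,r), (72,s)}
  {71, 72} × {s, t} = {(71,s), (71,t), (72,s), (72,t)}
  {71, 72} × {r, s, t} = {(71,r), (71,s), (71,t), (72,r), (72,s), (72,t)}
These 13 distinct sets form the basis B.
Close under arbitrary unions to get τ_{X×Y}; counting gives |τ_{X×Y}| = 25.


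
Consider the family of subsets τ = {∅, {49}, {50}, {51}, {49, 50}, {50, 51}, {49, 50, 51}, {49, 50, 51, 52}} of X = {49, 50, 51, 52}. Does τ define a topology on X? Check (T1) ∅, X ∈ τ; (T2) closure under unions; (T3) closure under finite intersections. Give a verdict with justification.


τ is NOT a topology on X.

Axiom (T1): ∅ ∈ τ? Yes; X ∈ τ? Yes.
Axiom (T2/T3): check pairwise unions and intersections of members of τ.
Counterexample for (T2): {49} ∪ {51} = {49, 51} ∉ τ. Therefore τ is NOT a topology.


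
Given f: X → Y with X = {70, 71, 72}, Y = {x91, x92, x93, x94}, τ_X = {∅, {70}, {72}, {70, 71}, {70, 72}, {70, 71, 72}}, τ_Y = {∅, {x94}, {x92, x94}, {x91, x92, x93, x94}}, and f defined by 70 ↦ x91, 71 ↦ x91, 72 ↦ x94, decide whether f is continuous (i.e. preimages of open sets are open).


f IS continuous.

Compute f^{-1}(U) for each U ∈ τ_Y:
  U = ∅: f^{-1}(U) = ∅ ∈ τ_X ✓.
  U = {x94}: f^{-1}(U) = {72} ∈ τ_X ✓.
  U = {x92, x94}: f^{-1}(U) = {72} ∈ τ_X ✓.
  U = {x91, x92, x93, x94}: f^{-1}(U) = {70, 71, 72} ∈ τ_X ✓.
Every preimage lies in τ_X, so f IS continuous.


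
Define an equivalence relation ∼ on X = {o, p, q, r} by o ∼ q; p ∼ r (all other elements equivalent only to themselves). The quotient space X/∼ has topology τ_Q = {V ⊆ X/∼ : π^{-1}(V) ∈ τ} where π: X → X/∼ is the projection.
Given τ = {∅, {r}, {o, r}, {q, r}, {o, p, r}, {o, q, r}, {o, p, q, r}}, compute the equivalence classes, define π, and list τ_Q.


X/∼ = {[o=q], [p=r]}; |τ_Q| = 2.

Equivalence classes: [o=q], [p=r].
Quotient map π: X → X/∼ sends o ↦ [o=q], p ↦ [p=r], q ↦ [o=q], r ↦ [p=r].
For each subset V ⊆ X/∼, compute π^{-1}(V) ⊆ X and check whether π^{-1}(V) ∈ τ. V is open in τ_Q iff π^{-1}(V) ∈ τ.
  V = {}: π^{-1}(V) = ∅ ∈ τ ✓.
  V = {[o=q]}: π^{-1}(V) = {o, q} ∉ τ ✗.
  V = {[p=r]}: π^{-1}(V) = {p, r} ∉ τ ✗.
  V = {[o=q], [p=r]}: π^{-1}(V) = {o, p, q, r} ∈ τ ✓.
Open sets in the quotient: τ_Q = {{}, {[o=q], [p=r]}} (2 elements).


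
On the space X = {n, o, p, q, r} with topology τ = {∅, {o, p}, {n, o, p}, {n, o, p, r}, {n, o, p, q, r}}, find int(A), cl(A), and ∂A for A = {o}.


int(A) = ∅, cl(A) = {n, o, p, q, r}, ∂A = {n, o, p, q, r}.

Closed sets in (X, τ) are complements of opens:
  closed(X, τ) = {∅, {q}, {q, r}, {n, q, r}, {n, o, p, q, r}}.
int(A) = ⋃ {U ∈ τ : U ⊆ A}. Opens contained in A: ∅.
Taking the union of these: int(A) = ∅.
cl(A) = ⋂ {C closed : A ⊆ C}. Closed sets containing A: {n, o, p, q, r}.
Intersecting these: cl(A) = {n, o, p, q, r}.
∂A = cl(A) ∖ int(A) = {n, o, p, q, r} ∖ ∅ = {n, o, p, q, r}.


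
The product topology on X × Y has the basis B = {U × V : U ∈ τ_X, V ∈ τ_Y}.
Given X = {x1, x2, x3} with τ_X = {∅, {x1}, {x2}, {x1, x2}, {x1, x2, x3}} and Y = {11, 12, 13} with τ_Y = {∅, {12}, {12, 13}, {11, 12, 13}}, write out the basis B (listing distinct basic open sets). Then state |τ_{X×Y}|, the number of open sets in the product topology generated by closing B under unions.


Basis B = {∅ × ∅, {x1} × {12}, {x2} × {12}, {x1} × {12, 13}, {x1, x2} × {12}, {x2} × {12, 13}, {x1} × {11, 12, 13}, {x1, x2, x3} × {12}, {x2} × {11, 12, 13}, {x1, x2} × {12, 13}, {x1, x2} × {11, 12, 13}, {x1, x2, x3} × {12, 13}, {x1, x2, x3} × {11, 12, 13}}; |τ_{X×Y}| = 30.

Enumerate products U × V with U ∈ τ_X, V ∈ τ_Y (deduplicated):
  ∅ × ∅ = {} (∅)
  {x1} × {12} = {(x1,12)}
  {x2} × {12} = {(x2,12)}
  {x1} × {12, 13} = {(x1,12), (x1,13)}
  {x1, x2} × {12} = {(x1,12), (x2,12)}
  {x2} × {12, 13} = {(x2,12), (x2,13)}
  {x1} × {11, 12, 13} = {(x1,11), (x1,12), (x1,13)}
  {x1, x2, x3} × {12} = {(x1,12), (x2,12), (x3,12)}
  {x2} × {11, 12, 13} = {(x2,11), (x2,12), (x2,13)}
  {x1, x2} × {12, 13} = {(x1,12), (x1,13), (x2,12), (x2,13)}
  {x1, x2} × {11, 12, 13} = {(x1,11), (x1,12), (x1,13), (x2,11), (x2,12), (x2,13)}
  {x1, x2, x3} × {12, 13} = {(x1,12), (x1,13), (x2,12), (x2,13), (x3,12), (x3,13)}
  {x1, x2, x3} × {11, 12, 13} = {(x1,11), (x1,12), (x1,13), (x2,11), (x2,12), (x2,13), (x3,11), (x3,12), (x3,13)}
These 13 distinct sets form the basis B.
Close under arbitrary unions to get τ_{X×Y}; counting gives |τ_{X×Y}| = 30.


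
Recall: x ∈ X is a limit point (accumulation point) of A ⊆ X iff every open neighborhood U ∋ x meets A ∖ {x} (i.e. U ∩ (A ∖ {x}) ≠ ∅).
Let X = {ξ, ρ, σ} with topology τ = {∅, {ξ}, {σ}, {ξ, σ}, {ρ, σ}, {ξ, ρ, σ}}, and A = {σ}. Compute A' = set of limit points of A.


A' = {ρ}

For each x ∈ X, list the open sets U ∈ τ with x ∈ U, then check whether U ∩ (A ∖ {x}) ≠ ∅ for every such U.
  x = ξ: open {ξ} ∋ x has {ξ} ∩ (A ∖ {ξ}) = ∅, so x is NOT a limit point.
  x = ρ: opens ∋ x are {ρ, σ}, {ξ, ρ, σ}; each meets A ∖ {ρ}, so x IS a limit point.
  x = σ: open {σ} ∋ x has {σ} ∩ (A ∖ {σ}) = ∅, so x is NOT a limit point.
Collecting: A' = {ρ}.


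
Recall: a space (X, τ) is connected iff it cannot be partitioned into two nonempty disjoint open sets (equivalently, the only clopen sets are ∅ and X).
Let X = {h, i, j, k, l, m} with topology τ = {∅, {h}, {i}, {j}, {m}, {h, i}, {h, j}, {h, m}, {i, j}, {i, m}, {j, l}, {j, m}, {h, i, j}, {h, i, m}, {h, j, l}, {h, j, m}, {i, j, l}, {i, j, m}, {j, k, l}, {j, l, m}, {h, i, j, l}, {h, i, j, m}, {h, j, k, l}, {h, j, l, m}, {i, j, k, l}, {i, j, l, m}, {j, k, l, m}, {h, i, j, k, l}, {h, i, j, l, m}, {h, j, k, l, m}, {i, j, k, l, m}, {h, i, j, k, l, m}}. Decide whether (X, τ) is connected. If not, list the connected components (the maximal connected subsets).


(X, τ) is disconnected; components = [{h}, {i}, {m}, {j, k, l}].

Find clopen sets (U ∈ τ with X ∖ U ∈ τ):
  U = ∅, X ∖ U = {h, i, j, k, l, m} — both open, so U is clopen.
  U = {h}, X ∖ U = {i, j, k, l, m} — both open, so U is clopen.
  U = {i}, X ∖ U = {h, j, k, l, m} — both open, so U is clopen.
  U = {m}, X ∖ U = {h, i, j, k, l} — both open, so U is clopen.
  U = {h, i}, X ∖ U = {j, k, l, m} — both open, so U is clopen.
  U = {h, m}, X ∖ U = {i, j, k, l} — both open, so U is clopen.
  U = {i, m}, X ∖ U = {h, j, k, l} — both open, so U is clopen.
  U = {h, i, m}, X ∖ U = {j, k, l} — both open, so U is clopen.
  U = {j, k, l}, X ∖ U = {h, i, m} — both open, so U is clopen.
  U = {h, j, k, l}, X ∖ U = {i, m} — both open, so U is clopen.
  U = {i, j, k, l}, X ∖ U = {h, m} — both open, so U is clopen.
  U = {j, k, l, m}, X ∖ U = {h, i} — both open, so U is clopen.
  U = {h, i, j, k, l}, X ∖ U = {m} — both open, so U is clopen.
  U = {h, j, k, l, m}, X ∖ U = {i} — both open, so U is clopen.
  U = {i, j, k, l, m}, X ∖ U = {h} — both open, so U is clopen.
  U = {h, i, j, k, l, m}, X ∖ U = ∅ — both open, so U is clopen.
Nontrivial clopen(s) exist: e.g. {i, j, k, l, m}. So (X, τ) is disconnected.
Compute connected components by grouping points that agree on all clopens:
  component: {h}
  component: {i}
  component: {m}
  component: {j, k, l}


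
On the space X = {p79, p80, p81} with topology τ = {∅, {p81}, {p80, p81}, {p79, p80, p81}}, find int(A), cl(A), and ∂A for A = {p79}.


int(A) = ∅, cl(A) = {p79}, ∂A = {p79}.

Closed sets in (X, τ) are complements of opens:
  closed(X, τ) = {∅, {p79}, {p79, p80}, {p79, p80, p81}}.
int(A) = ⋃ {U ∈ τ : U ⊆ A}. Opens contained in A: ∅.
Taking the union of these: int(A) = ∅.
cl(A) = ⋂ {C closed : A ⊆ C}. Closed sets containing A: {p79}, {p79, p80}, {p79, p80, p81}.
Intersecting these: cl(A) = {p79}.
∂A = cl(A) ∖ int(A) = {p79} ∖ ∅ = {p79}.


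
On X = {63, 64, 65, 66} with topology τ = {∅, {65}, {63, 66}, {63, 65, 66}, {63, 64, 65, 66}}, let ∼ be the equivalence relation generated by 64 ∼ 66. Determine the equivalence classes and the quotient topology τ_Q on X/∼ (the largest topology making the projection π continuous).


X/∼ = {[63], [64=66], [65]}; |τ_Q| = 3.

Equivalence classes: [63], [64=66], [65].
Quotient map π: X → X/∼ sends 63 ↦ [63], 64 ↦ [64=66], 65 ↦ [65], 66 ↦ [64=66].
For each subset V ⊆ X/∼, compute π^{-1}(V) ⊆ X and check whether π^{-1}(V) ∈ τ. V is open in τ_Q iff π^{-1}(V) ∈ τ.
  V = {}: π^{-1}(V) = ∅ ∈ τ ✓.
  V = {[63]}: π^{-1}(V) = {63} ∉ τ ✗.
  V = {[64=66]}: π^{-1}(V) = {64, 66} ∉ τ ✗.
  V = {[63], [64=66]}: π^{-1}(V) = {63, 64, 66} ∉ τ ✗.
  V = {[65]}: π^{-1}(V) = {65} ∈ τ ✓.
  V = {[63], [65]}: π^{-1}(V) = {63, 65} ∉ τ ✗.
  V = {[64=66], [65]}: π^{-1}(V) = {64, 65, 66} ∉ τ ✗.
  V = {[63], [64=66], [65]}: π^{-1}(V) = {63, 64, 65, 66} ∈ τ ✓.
Open sets in the quotient: τ_Q = {{}, {[65]}, {[63], [64=66], [65]}} (3 elements).


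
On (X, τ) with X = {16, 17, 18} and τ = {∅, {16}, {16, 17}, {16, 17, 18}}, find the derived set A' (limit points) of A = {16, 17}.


A' = {17, 18}

For each x ∈ X, list the open sets U ∈ τ with x ∈ U, then check whether U ∩ (A ∖ {x}) ≠ ∅ for every such U.
  x = 16: open {16} ∋ x has {16} ∩ (A ∖ {16}) = ∅, so x is NOT a limit point.
  x = 17: opens ∋ x are {16, 17}, {16, 17, 18}; each meets A ∖ {17}, so x IS a limit point.
  x = 18: opens ∋ x are {16, 17, 18}; each meets A ∖ {18}, so x IS a limit point.
Collecting: A' = {17, 18}.


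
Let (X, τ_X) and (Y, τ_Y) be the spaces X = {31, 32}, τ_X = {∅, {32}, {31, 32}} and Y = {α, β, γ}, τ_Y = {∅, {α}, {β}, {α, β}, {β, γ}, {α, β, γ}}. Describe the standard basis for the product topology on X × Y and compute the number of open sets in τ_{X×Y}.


Basis B = {∅ × ∅, {32} × {α}, {32} × {β}, {31, 32} × {α}, {31, 32} × {β}, {32} × {α, β}, {32} × {β, γ}, {32} × {α, β, γ}, {31, 32} × {α, β}, {31, 32} × {β, γ}, {31, 32} × {α, β, γ}}; |τ_{X×Y}| = 18.

Enumerate products U × V with U ∈ τ_X, V ∈ τ_Y (deduplicated):
  ∅ × ∅ = {} (∅)
  {32} × {α} = {(32,α)}
  {32} × {β} = {(32,β)}
  {31, 32} × {α} = {(31,α), (32,α)}
  {31, 32} × {β} = {(31,β), (32,β)}
  {32} × {α, β} = {(32,α), (32,β)}
  {32} × {β, γ} = {(32,β), (32,γ)}
  {32} × {α, β, γ} = {(32,α), (32,β), (32,γ)}
  {31, 32} × {α, β} = {(31,α), (31,β), (32,α), (32,β)}
  {31, 32} × {β, γ} = {(31,β), (31,γ), (32,β), (32,γ)}
  {31, 32} × {α, β, γ} = {(31,α), (31,β), (31,γ), (32,α), (32,β), (32,γ)}
These 11 distinct sets form the basis B.
Close under arbitrary unions to get τ_{X×Y}; counting gives |τ_{X×Y}| = 18.


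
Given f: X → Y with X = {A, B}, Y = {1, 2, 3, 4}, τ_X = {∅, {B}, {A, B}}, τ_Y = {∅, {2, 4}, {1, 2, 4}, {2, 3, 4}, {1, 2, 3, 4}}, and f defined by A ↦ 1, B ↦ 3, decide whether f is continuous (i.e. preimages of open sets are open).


f is NOT continuous.

Compute f^{-1}(U) for each U ∈ τ_Y:
  U = ∅: f^{-1}(U) = ∅ ∈ τ_X ✓.
  U = {2, 4}: f^{-1}(U) = ∅ ∈ τ_X ✓.
  U = {1, 2, 4}: f^{-1}(U) = {A} ∉ τ_X ✗.
  U = {2, 3, 4}: f^{-1}(U) = {B} ∈ τ_X ✓.
  U = {1, 2, 3, 4}: f^{-1}(U) = {A, B} ∈ τ_X ✓.
Found U = {1, 2, 4} with f^{-1}(U) = {A} not in τ_X. Therefore f is NOT continuous.


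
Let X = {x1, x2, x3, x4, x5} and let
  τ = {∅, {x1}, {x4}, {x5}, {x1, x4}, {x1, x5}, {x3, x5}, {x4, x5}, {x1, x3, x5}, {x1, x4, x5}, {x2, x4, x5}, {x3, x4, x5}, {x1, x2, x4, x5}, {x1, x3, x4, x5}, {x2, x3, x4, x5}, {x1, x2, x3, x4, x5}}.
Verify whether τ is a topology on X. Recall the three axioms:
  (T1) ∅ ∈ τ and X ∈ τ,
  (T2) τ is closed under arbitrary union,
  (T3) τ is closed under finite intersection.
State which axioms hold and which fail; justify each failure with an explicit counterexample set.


τ IS a topology on X.

Axiom (T1): ∅ ∈ τ? Yes; X ∈ τ? Yes.
Axiom (T2/T3): check pairwise unions and intersections of members of τ.
All pairwise intersections and unions checked — each lies in τ. Therefore τ satisfies (T1), (T2), (T3): it IS a topology on X.


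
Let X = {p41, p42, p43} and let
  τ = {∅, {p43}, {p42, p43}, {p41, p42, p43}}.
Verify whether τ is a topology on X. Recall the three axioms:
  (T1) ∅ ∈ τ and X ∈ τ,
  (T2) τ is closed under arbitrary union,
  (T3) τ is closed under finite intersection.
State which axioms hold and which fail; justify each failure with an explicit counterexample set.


τ IS a topology on X.

Axiom (T1): ∅ ∈ τ? Yes; X ∈ τ? Yes.
Axiom (T2/T3): check pairwise unions and intersections of members of τ.
All pairwise intersections and unions checked — each lies in τ. Therefore τ satisfies (T1), (T2), (T3): it IS a topology on X.


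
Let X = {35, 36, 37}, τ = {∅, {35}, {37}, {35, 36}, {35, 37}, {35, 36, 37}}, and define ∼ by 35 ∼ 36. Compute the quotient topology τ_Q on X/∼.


X/∼ = {[35=36], [37]}; |τ_Q| = 4.

Equivalence classes: [35=36], [37].
Quotient map π: X → X/∼ sends 35 ↦ [35=36], 36 ↦ [35=36], 37 ↦ [37].
For each subset V ⊆ X/∼, compute π^{-1}(V) ⊆ X and check whether π^{-1}(V) ∈ τ. V is open in τ_Q iff π^{-1}(V) ∈ τ.
  V = {}: π^{-1}(V) = ∅ ∈ τ ✓.
  V = {[35=36]}: π^{-1}(V) = {35, 36} ∈ τ ✓.
  V = {[37]}: π^{-1}(V) = {37} ∈ τ ✓.
  V = {[35=36], [37]}: π^{-1}(V) = {35, 36, 37} ∈ τ ✓.
Open sets in the quotient: τ_Q = {{}, {[35=36]}, {[37]}, {[35=36], [37]}} (4 elements).


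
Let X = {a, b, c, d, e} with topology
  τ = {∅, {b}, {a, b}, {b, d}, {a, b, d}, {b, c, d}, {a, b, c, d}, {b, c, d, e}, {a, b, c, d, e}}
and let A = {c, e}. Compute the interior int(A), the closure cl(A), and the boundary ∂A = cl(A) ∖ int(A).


int(A) = ∅, cl(A) = {c, e}, ∂A = {c, e}.

Closed sets in (X, τ) are complements of opens:
  closed(X, τ) = {∅, {a}, {e}, {a, e}, {c, e}, {a, c, e}, {c, d, e}, {a, c, d, e}, {a, b, c, d, e}}.
int(A) = ⋃ {U ∈ τ : U ⊆ A}. Opens contained in A: ∅.
Taking the union of these: int(A) = ∅.
cl(A) = ⋂ {C closed : A ⊆ C}. Closed sets containing A: {c, e}, {a, c, e}, {c, d, e}, {a, c, d, e}, {a, b, c, d, e}.
Intersecting these: cl(A) = {c, e}.
∂A = cl(A) ∖ int(A) = {c, e} ∖ ∅ = {c, e}.


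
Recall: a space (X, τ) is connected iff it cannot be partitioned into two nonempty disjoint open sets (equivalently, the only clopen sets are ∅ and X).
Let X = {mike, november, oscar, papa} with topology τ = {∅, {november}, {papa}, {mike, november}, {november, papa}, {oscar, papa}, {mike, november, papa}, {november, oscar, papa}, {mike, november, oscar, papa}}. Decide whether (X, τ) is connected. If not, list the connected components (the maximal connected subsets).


(X, τ) is disconnected; components = [{mike, november}, {oscar, papa}].

Find clopen sets (U ∈ τ with X ∖ U ∈ τ):
  U = ∅, X ∖ U = {mike, november, oscar, papa} — both open, so U is clopen.
  U = {mike, november}, X ∖ U = {oscar, papa} — both open, so U is clopen.
  U = {oscar, papa}, X ∖ U = {mike, november} — both open, so U is clopen.
  U = {mike, november, oscar, papa}, X ∖ U = ∅ — both open, so U is clopen.
Nontrivial clopen(s) exist: e.g. {oscar, papa}. So (X, τ) is disconnected.
Compute connected components by grouping points that agree on all clopens:
  component: {mike, november}
  component: {oscar, papa}


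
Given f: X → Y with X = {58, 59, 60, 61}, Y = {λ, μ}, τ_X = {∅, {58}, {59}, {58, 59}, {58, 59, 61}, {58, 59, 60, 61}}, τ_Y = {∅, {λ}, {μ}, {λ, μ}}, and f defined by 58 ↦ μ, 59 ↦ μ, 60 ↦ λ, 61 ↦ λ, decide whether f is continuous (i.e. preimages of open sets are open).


f is NOT continuous.

Compute f^{-1}(U) for each U ∈ τ_Y:
  U = ∅: f^{-1}(U) = ∅ ∈ τ_X ✓.
  U = {λ}: f^{-1}(U) = {60, 61} ∉ τ_X ✗.
  U = {μ}: f^{-1}(U) = {58, 59} ∈ τ_X ✓.
  U = {λ, μ}: f^{-1}(U) = {58, 59, 60, 61} ∈ τ_X ✓.
Found U = {λ} with f^{-1}(U) = {60, 61} not in τ_X. Therefore f is NOT continuous.


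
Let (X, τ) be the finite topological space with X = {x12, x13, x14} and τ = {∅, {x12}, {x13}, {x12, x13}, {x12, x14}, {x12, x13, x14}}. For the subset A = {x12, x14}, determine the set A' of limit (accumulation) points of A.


A' = {x14}

For each x ∈ X, list the open sets U ∈ τ with x ∈ U, then check whether U ∩ (A ∖ {x}) ≠ ∅ for every such U.
  x = x12: open {x12} ∋ x has {x12} ∩ (A ∖ {x12}) = ∅, so x is NOT a limit point.
  x = x13: open {x13} ∋ x has {x13} ∩ (A ∖ {x13}) = ∅, so x is NOT a limit point.
  x = x14: opens ∋ x are {x12, x14}, {x12, x13, x14}; each meets A ∖ {x14}, so x IS a limit point.
Collecting: A' = {x14}.


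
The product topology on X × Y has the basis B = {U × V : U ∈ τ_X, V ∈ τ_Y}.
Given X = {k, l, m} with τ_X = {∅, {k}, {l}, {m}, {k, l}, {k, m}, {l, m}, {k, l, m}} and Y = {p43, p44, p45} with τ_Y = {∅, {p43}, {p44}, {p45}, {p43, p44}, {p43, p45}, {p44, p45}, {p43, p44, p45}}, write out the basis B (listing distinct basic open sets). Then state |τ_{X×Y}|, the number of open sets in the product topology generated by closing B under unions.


Basis B = {∅ × ∅, {k} × {p43}, {k} × {p44}, {k} × {p45}, {l} × {p43}, {l} × {p44}, {l} × {p45}, {m} × {p43}, {m} × {p44}, {m} × {p45}, {k} × {p43, p44}, {k} × {p43, p45}, {k, l} × {p43}, {k, m} × {p43}, {k} × {p44, p45}, {k, l} × {p44}, {k, m} × {p44}, {k, l} × {p45}, {k, m} × {p45}, {l} × {p43, p44}, {l} × {p43, p45}, {l, m} × {p43}, {l} × {p44, p45}, {l, m} × {p44}, {l, m} × {p45}, {m} × {p43, p44}, {m} × {p43, p45}, {m} × {p44, p45}, {k} × {p43, p44, p45}, {k, l, m} × {p43}, {k, l, m} × {p44}, {k, l, m} × {p45}, {l} × {p43, p44, p45}, {m} × {p43, p44, p45}, {k, l} × {p43, p44}, {k, m} × {p43, p44}, {k, l} × {p43, p45}, {k, m} × {p43, p45}, {k, l} × {p44, p45}, {k, m} × {p44, p45}, {l, m} × {p43, p44}, {l, m} × {p43, p45}, {l, m} × {p44, p45}, {k, l} × {p43, p44, p45}, {k, m} × {p43, p44, p45}, {k, l, m} × {p43, p44}, {k, l, m} × {p43, p45}, {k, l, m} × {p44, p45}, {l, m} × {p43, p44, p45}, {k, l, m} × {p43, p44, p45}}; |τ_{X×Y}| = 512.

Enumerate products U × V with U ∈ τ_X, V ∈ τ_Y (deduplicated):
  ∅ × ∅ = {} (∅)
  {k} × {p43} = {(k,p43)}
  {k} × {p44} = {(k,p44)}
  {k} × {p45} = {(k,p45)}
  {l} × {p43} = {(l,p43)}
  {l} × {p44} = {(l,p44)}
  {l} × {p45} = {(l,p45)}
  {m} × {p43} = {(m,p43)}
  {m} × {p44} = {(m,p44)}
  {m} × {p45} = {(m,p45)}
  {k} × {p43, p44} = {(k,p43), (k,p44)}
  {k} × {p43, p45} = {(k,p43), (k,p45)}
  {k, l} × {p43} = {(k,p43), (l,p43)}
  {k, m} × {p43} = {(k,p43), (m,p43)}
  {k} × {p44, p45} = {(k,p44), (k,p45)}
  {k, l} × {p44} = {(k,p44), (l,p44)}
  {k, m} × {p44} = {(k,p44), (m,p44)}
  {k, l} × {p45} = {(k,p45), (l,p45)}
  {k, m} × {p45} = {(k,p45), (m,p45)}
  {l} × {p43, p44} = {(l,p43), (l,p44)}
  {l} × {p43, p45} = {(l,p43), (l,p45)}
  {l, m} × {p43} = {(l,p43), (m,p43)}
  {l} × {p44, p45} = {(l,p44), (l,p45)}
  {l, m} × {p44} = {(l,p44), (m,p44)}
  {l, m} × {p45} = {(l,p45), (m,p45)}
  {m} × {p43, p44} = {(m,p43), (m,p44)}
  {m} × {p43, p45} = {(m,p43), (m,p45)}
  {m} × {p44, p45} = {(m,p44), (m,p45)}
  {k} × {p43, p44, p45} = {(k,p43), (k,p44), (k,p45)}
  {k, l, m} × {p43} = {(k,p43), (l,p43), (m,p43)}
  {k, l, m} × {p44} = {(k,p44), (l,p44), (m,p44)}
  {k, l, m} × {p45} = {(k,p45), (l,p45), (m,p45)}
  {l} × {p43, p44, p45} = {(l,p43), (l,p44), (l,p45)}
  {m} × {p43, p44, p45} = {(m,p43), (m,p44), (m,p45)}
  {k, l} × {p43, p44} = {(k,p43), (k,p44), (l,p43), (l,p44)}
  {k, m} × {p43, p44} = {(k,p43), (k,p44), (m,p43), (m,p44)}
  {k, l} × {p43, p45} = {(k,p43), (k,p45), (l,p43), (l,p45)}
  {k, m} × {p43, p45} = {(k,p43), (k,p45), (m,p43), (m,p45)}
  {k, l} × {p44, p45} = {(k,p44), (k,p45), (l,p44), (l,p45)}
  {k, m} × {p44, p45} = {(k,p44), (k,p45), (m,p44), (m,p45)}
  {l, m} × {p43, p44} = {(l,p43), (l,p44), (m,p43), (m,p44)}
  {l, m} × {p43, p45} = {(l,p43), (l,p45), (m,p43), (m,p45)}
  {l, m} × {p44, p45} = {(l,p44), (l,p45), (m,p44), (m,p45)}
  {k, l} × {p43, p44, p45} = {(k,p43), (k,p44), (k,p45), (l,p43), (l,p44), (l,p45)}
  {k, m} × {p43, p44, p45} = {(k,p43), (k,p44), (k,p45), (m,p43), (m,p44), (m,p45)}
  {k, l, m} × {p43, p44} = {(k,p43), (k,p44), (l,p43), (l,p44), (m,p43), (m,p44)}
  {k, l, m} × {p43, p45} = {(k,p43), (k,p45), (l,p43), (l,p45), (m,p43), (m,p45)}
  {k, l, m} × {p44, p45} = {(k,p44), (k,p45), (l,p44), (l,p45), (m,p44), (m,p45)}
  {l, m} × {p43, p44, p45} = {(l,p43), (l,p44), (l,p45), (m,p43), (m,p44), (m,p45)}
  {k, l, m} × {p43, p44, p45} = {(k,p43), (k,p44), (k,p45), (l,p43), (l,p44), (l,p45), (m,p43), (m,p44), (m,p45)}
These 50 distinct sets form the basis B.
Close under arbitrary unions to get τ_{X×Y}; counting gives |τ_{X×Y}| = 512.
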